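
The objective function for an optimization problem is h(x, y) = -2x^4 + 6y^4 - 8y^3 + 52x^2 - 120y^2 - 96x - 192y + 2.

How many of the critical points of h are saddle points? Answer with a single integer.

h separates as a function of x plus a function of y, so ∇h=0 decouples.
∂h/∂x = -8(x - 3)(x - 1)(x + 4) = 0 at x ∈ {-4, 1, 3}; ∂h/∂y = 24(y - 4)(y + 1)(y + 2) = 0 at y ∈ {-2, -1, 4}.
The Hessian is diagonal: diag(h_xx, h_yy). Second derivatives: h_xx(-4)=-280, h_xx(1)=80, h_xx(3)=-112; h_yy(-2)=144, h_yy(-1)=-120, h_yy(4)=720.
Saddle points occur where the two diagonal entries have opposite signs: (-4, -2), (-4, 4), (1, -1), (3, -2), (3, 4). Count: 5.

5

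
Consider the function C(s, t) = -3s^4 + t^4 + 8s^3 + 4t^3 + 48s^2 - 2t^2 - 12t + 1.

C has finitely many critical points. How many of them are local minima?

C separates as a function of s plus a function of t, so ∇C=0 decouples.
∂C/∂s = -12s(s - 4)(s + 2) = 0 at s ∈ {-2, 0, 4}; ∂C/∂t = 4(t - 1)(t + 1)(t + 3) = 0 at t ∈ {-3, -1, 1}.
The Hessian is diagonal: diag(C_ss, C_tt). Second derivatives: C_ss(-2)=-144, C_ss(0)=96, C_ss(4)=-288; C_tt(-3)=32, C_tt(-1)=-16, C_tt(1)=32.
Local minima occur where both diagonal entries positive: (0, -3), (0, 1). Count: 2.

2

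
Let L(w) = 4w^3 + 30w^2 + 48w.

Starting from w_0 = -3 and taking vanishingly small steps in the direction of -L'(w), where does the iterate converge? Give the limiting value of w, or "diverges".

-1

L'(w) = 12(w + 1)(w + 4), so L'(-3) = -24.
Gradient descent moves in the -L' direction, i.e. w is increasing.
The nearest critical point in that direction is w = -1, where L'' = 36 > 0 (a local minimum). The iterate converges there.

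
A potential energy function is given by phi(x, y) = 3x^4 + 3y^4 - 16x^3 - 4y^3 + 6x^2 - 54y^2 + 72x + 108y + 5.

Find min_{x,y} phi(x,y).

phi(x,y) separates as P(x) + Q(y) + 5, so its minimum is min P + min Q + 5.
P'(x) = 12(x - 3)(x - 2)(x + 1) vanishes at x ∈ {-1, 2, 3}; Q'(y) = 12(y - 3)(y - 1)(y + 3) vanishes at y ∈ {-3, 1, 3}.
Local minima of P (where P''>0): P(-1)=-47, P(3)=81. Local minima of Q: Q(-3)=-459, Q(3)=-27.
So the global minimum of phi is P(-1) + Q(-3) + 5 = -47 − 459 + 5 = -501, attained at (-1, -3).

-501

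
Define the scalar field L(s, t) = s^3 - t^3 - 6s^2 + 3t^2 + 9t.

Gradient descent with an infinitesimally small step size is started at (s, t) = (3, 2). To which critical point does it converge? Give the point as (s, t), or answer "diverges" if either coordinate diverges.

L is separable, so gradient descent decouples: s follows -∂L/∂s, t follows -∂L/∂t.
∂L/∂s = 3s(s - 4); at s=3 this is -9, so s increases.
∂L/∂t = -3(t - 3)(t + 1); at t=2 this is 9, so t decreases.
s converges to its nearest critical value 4 (a local min of the s-part); t converges to -1. The iterate converges to (4, -1).

(4, -1)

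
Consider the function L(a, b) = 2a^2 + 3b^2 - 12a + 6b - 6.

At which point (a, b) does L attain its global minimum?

L(a,b) separates as P(a) + Q(b) − 6, so its minimum is min P + min Q − 6.
P'(a) = 4a - 12 vanishes at a ∈ {3}; Q'(b) = 6b + 6 vanishes at b ∈ {-1}.
Local minima of P (where P''>0): P(3)=-18. Local minima of Q: Q(-1)=-3.
So the global minimum of L is P(3) + Q(-1) − 6 = -18 − 3 − 6 = -27, attained at (3, -1).

(3, -1)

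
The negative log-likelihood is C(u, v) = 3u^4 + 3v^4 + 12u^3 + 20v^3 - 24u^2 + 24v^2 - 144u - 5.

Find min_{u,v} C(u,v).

C(u,v) separates as P(u) + Q(v) − 5, so its minimum is min P + min Q − 5.
P'(u) = 12(u - 2)(u + 2)(u + 3) vanishes at u ∈ {-3, -2, 2}; Q'(v) = 12v(v + 1)(v + 4) vanishes at v ∈ {-4, -1, 0}.
Local minima of P (where P''>0): P(-3)=135, P(2)=-240. Local minima of Q: Q(-4)=-128, Q(0)=0.
So the global minimum of C is P(2) + Q(-4) − 5 = -240 − 128 − 5 = -373, attained at (2, -4).

-373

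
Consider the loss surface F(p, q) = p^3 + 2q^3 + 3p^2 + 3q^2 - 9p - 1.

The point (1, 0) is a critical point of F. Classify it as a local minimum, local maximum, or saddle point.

local minimum

The mixed partial ∂²F/∂p∂q is 0, so the Hessian at any point is diag(F_pp, F_qq) = diag(6(p + 1), 6(2q + 1)).
At (1, 0): H = diag(12, 6).
Both eigenvalues are positive, so H is positive definite: a local minimum.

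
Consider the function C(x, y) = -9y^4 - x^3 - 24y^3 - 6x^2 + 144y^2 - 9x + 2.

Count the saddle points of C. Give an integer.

C separates as a function of x plus a function of y, so ∇C=0 decouples.
∂C/∂x = -3(x + 1)(x + 3) = 0 at x ∈ {-3, -1}; ∂C/∂y = -36y(y - 2)(y + 4) = 0 at y ∈ {-4, 0, 2}.
The Hessian is diagonal: diag(C_xx, C_yy). Second derivatives: C_xx(-3)=6, C_xx(-1)=-6; C_yy(-4)=-864, C_yy(0)=288, C_yy(2)=-432.
Saddle points occur where the two diagonal entries have opposite signs: (-3, -4), (-3, 2), (-1, 0). Count: 3.

3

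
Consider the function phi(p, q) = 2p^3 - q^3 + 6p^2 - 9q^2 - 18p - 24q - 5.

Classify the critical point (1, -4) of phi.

local minimum

The mixed partial ∂²phi/∂p∂q is 0, so the Hessian at any point is diag(phi_pp, phi_qq) = diag(12(p + 1), -6(q + 3)).
At (1, -4): H = diag(24, 6).
Both eigenvalues are positive, so H is positive definite: a local minimum.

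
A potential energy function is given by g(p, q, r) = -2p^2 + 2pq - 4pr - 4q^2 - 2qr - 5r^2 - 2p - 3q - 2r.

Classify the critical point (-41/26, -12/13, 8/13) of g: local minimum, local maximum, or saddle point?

local maximum

The Hessian is constant: H = [[-4, 2, -4], [2, -8, -2], [-4, -2, -10]].
Leading principal minors: Δ₁ = -4, Δ₂ = 28, Δ₃ = -104.
The minors alternate sign starting negative (−, +, −), so H is negative definite: a local maximum.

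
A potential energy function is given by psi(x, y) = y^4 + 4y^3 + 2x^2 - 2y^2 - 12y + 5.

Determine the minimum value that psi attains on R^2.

psi(x,y) separates as P(x) + Q(y) + 5, so its minimum is min P + min Q + 5.
P'(x) = 4x vanishes at x ∈ {0}; Q'(y) = 4(y - 1)(y + 1)(y + 3) vanishes at y ∈ {-3, -1, 1}.
Local minima of P (where P''>0): P(0)=0. Local minima of Q: Q(-3)=-9, Q(1)=-9.
So the global minimum of psi is P(0) + Q(-3) + 5 = 0 − 9 + 5 = -4, attained at (0, -3).

-4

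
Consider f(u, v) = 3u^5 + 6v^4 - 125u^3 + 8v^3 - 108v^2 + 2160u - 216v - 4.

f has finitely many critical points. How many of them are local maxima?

f separates as a function of u plus a function of v, so ∇f=0 decouples.
∂f/∂u = 15(u - 4)(u - 3)(u + 3)(u + 4) = 0 at u ∈ {-4, -3, 3, 4}; ∂f/∂v = 24(v - 3)(v + 1)(v + 3) = 0 at v ∈ {-3, -1, 3}.
The Hessian is diagonal: diag(f_uu, f_vv). Second derivatives: f_uu(-4)=-840, f_uu(-3)=630, f_uu(3)=-630, f_uu(4)=840; f_vv(-3)=288, f_vv(-1)=-192, f_vv(3)=576.
Local maxima occur where both diagonal entries negative: (-4, -1), (3, -1). Count: 2.

2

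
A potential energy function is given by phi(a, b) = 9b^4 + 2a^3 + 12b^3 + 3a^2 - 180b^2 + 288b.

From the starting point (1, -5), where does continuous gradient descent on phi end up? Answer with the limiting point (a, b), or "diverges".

phi is separable, so gradient descent decouples: a follows -∂phi/∂a, b follows -∂phi/∂b.
∂phi/∂a = 6a(a + 1); at a=1 this is 12, so a decreases.
∂phi/∂b = 36(b - 2)(b - 1)(b + 4); at b=-5 this is -1512, so b increases.
a converges to its nearest critical value 0 (a local min of the a-part); b converges to -4. The iterate converges to (0, -4).

(0, -4)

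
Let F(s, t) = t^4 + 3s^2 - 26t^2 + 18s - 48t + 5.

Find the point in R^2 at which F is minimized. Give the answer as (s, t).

F(s,t) separates as P(s) + Q(t) + 5, so its minimum is min P + min Q + 5.
P'(s) = 6s + 18 vanishes at s ∈ {-3}; Q'(t) = 4(t - 4)(t + 1)(t + 3) vanishes at t ∈ {-3, -1, 4}.
Local minima of P (where P''>0): P(-3)=-27. Local minima of Q: Q(-3)=-9, Q(4)=-352.
So the global minimum of F is P(-3) + Q(4) + 5 = -27 − 352 + 5 = -374, attained at (-3, 4).

(-3, 4)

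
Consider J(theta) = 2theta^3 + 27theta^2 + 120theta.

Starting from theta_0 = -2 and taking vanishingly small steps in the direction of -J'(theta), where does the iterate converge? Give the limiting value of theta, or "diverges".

-4

J'(theta) = 6(theta + 4)(theta + 5), so J'(-2) = 36.
Gradient descent moves in the -J' direction, i.e. theta is decreasing.
The nearest critical point in that direction is theta = -4, where J'' = 6 > 0 (a local minimum). The iterate converges there.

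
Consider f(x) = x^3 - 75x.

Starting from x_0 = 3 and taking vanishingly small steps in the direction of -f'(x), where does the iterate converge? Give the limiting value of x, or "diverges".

5

f'(x) = 3(x - 5)(x + 5), so f'(3) = -48.
Gradient descent moves in the -f' direction, i.e. x is increasing.
The nearest critical point in that direction is x = 5, where f'' = 30 > 0 (a local minimum). The iterate converges there.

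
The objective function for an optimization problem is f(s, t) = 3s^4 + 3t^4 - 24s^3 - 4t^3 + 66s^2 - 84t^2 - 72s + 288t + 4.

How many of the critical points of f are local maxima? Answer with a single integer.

f separates as a function of s plus a function of t, so ∇f=0 decouples.
∂f/∂s = 12(s - 3)(s - 2)(s - 1) = 0 at s ∈ {1, 2, 3}; ∂f/∂t = 12(t - 3)(t - 2)(t + 4) = 0 at t ∈ {-4, 2, 3}.
The Hessian is diagonal: diag(f_ss, f_tt). Second derivatives: f_ss(1)=24, f_ss(2)=-12, f_ss(3)=24; f_tt(-4)=504, f_tt(2)=-72, f_tt(3)=84.
Local maxima occur where both diagonal entries negative: (2, 2). Count: 1.

1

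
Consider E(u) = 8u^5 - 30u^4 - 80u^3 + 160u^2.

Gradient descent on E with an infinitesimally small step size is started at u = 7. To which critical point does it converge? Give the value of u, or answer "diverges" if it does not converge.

4

E'(u) = 40u(u - 4)(u - 1)(u + 2), so E'(7) = 45360.
Gradient descent moves in the -E' direction, i.e. u is decreasing.
The nearest critical point in that direction is u = 4, where E'' = 2880 > 0 (a local minimum). The iterate converges there.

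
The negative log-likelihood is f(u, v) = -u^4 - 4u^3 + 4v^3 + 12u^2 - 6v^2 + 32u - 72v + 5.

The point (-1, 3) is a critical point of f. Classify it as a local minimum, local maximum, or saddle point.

local minimum

The mixed partial ∂²f/∂u∂v is 0, so the Hessian at any point is diag(f_uu, f_vv) = diag(12(-u^2 - 2u + 2), 12(2v - 1)).
At (-1, 3): H = diag(36, 60).
Both eigenvalues are positive, so H is positive definite: a local minimum.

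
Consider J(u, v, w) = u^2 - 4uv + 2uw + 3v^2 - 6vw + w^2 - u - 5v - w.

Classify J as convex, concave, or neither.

J is quadratic, so its Hessian is the constant matrix H = [[2, -4, 2], [-4, 6, -6], [2, -6, 2]].
Leading principal minors: 2, -4, -8.
Neither pattern holds ⇒ H is indefinite ⇒ neither convex nor concave.

neither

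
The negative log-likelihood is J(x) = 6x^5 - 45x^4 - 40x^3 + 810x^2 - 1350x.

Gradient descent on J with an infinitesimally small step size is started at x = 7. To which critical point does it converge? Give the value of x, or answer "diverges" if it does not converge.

J'(x) = 30(x - 5)(x - 3)(x - 1)(x + 3), so J'(7) = 14400.
Gradient descent moves in the -J' direction, i.e. x is decreasing.
The nearest critical point in that direction is x = 5, where J'' = 1920 > 0 (a local minimum). The iterate converges there.

5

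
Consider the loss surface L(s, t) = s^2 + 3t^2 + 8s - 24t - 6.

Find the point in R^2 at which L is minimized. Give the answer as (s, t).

L(s,t) separates as P(s) + Q(t) − 6, so its minimum is min P + min Q − 6.
P'(s) = 2s + 8 vanishes at s ∈ {-4}; Q'(t) = 6(t - 4) vanishes at t ∈ {4}.
Local minima of P (where P''>0): P(-4)=-16. Local minima of Q: Q(4)=-48.
So the global minimum of L is P(-4) + Q(4) − 6 = -16 − 48 − 6 = -70, attained at (-4, 4).

(-4, 4)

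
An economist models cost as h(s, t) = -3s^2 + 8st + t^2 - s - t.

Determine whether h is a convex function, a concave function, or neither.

neither

h is quadratic, so its Hessian is the constant matrix H = [[-6, 8], [8, 2]].
det(H) = -76, tr(H) = -4.
det(H) < 0, so H is indefinite: neither convex nor concave.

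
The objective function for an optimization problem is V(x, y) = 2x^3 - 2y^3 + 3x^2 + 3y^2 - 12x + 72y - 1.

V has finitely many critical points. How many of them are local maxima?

V separates as a function of x plus a function of y, so ∇V=0 decouples.
∂V/∂x = 6(x - 1)(x + 2) = 0 at x ∈ {-2, 1}; ∂V/∂y = -6(y - 4)(y + 3) = 0 at y ∈ {-3, 4}.
The Hessian is diagonal: diag(V_xx, V_yy). Second derivatives: V_xx(-2)=-18, V_xx(1)=18; V_yy(-3)=42, V_yy(4)=-42.
Local maxima occur where both diagonal entries negative: (-2, 4). Count: 1.

1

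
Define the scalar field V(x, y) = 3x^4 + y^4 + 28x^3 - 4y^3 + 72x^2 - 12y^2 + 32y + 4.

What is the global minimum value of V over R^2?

-60

V(x,y) separates as P(x) + Q(y) + 4, so its minimum is min P + min Q + 4.
P'(x) = 12x(x + 3)(x + 4) vanishes at x ∈ {-4, -3, 0}; Q'(y) = 4(y - 4)(y - 1)(y + 2) vanishes at y ∈ {-2, 1, 4}.
Local minima of P (where P''>0): P(-4)=128, P(0)=0. Local minima of Q: Q(-2)=-64, Q(4)=-64.
So the global minimum of V is P(0) + Q(-2) + 4 = 0 − 64 + 4 = -60, attained at (0, -2).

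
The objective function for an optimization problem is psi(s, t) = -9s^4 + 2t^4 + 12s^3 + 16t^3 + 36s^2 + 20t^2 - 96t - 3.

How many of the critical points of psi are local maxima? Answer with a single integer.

2

psi separates as a function of s plus a function of t, so ∇psi=0 decouples.
∂psi/∂s = -36s(s - 2)(s + 1) = 0 at s ∈ {-1, 0, 2}; ∂psi/∂t = 8(t - 1)(t + 3)(t + 4) = 0 at t ∈ {-4, -3, 1}.
The Hessian is diagonal: diag(psi_ss, psi_tt). Second derivatives: psi_ss(-1)=-108, psi_ss(0)=72, psi_ss(2)=-216; psi_tt(-4)=40, psi_tt(-3)=-32, psi_tt(1)=160.
Local maxima occur where both diagonal entries negative: (-1, -3), (2, -3). Count: 2.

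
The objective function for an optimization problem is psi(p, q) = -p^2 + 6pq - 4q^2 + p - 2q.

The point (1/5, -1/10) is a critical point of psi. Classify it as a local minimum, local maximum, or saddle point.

The Hessian of psi is constant: H = [[-2, 6], [6, -8]].
det(H) = (-2)·(-8) − 6² = -20.
Since det(H) < 0, H is indefinite and the critical point is a saddle point.

saddle point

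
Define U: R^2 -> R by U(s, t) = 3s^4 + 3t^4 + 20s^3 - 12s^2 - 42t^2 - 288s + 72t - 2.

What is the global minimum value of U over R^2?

-769

U(s,t) separates as P(s) + Q(t) − 2, so its minimum is min P + min Q − 2.
P'(s) = 12(s - 2)(s + 3)(s + 4) vanishes at s ∈ {-4, -3, 2}; Q'(t) = 12(t - 2)(t - 1)(t + 3) vanishes at t ∈ {-3, 1, 2}.
Local minima of P (where P''>0): P(-4)=448, P(2)=-416. Local minima of Q: Q(-3)=-351, Q(2)=24.
So the global minimum of U is P(2) + Q(-3) − 2 = -416 − 351 − 2 = -769, attained at (2, -3).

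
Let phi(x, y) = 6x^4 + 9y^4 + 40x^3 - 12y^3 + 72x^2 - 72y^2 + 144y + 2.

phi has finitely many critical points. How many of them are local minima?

4

phi separates as a function of x plus a function of y, so ∇phi=0 decouples.
∂phi/∂x = 24x(x + 2)(x + 3) = 0 at x ∈ {-3, -2, 0}; ∂phi/∂y = 36(y - 2)(y - 1)(y + 2) = 0 at y ∈ {-2, 1, 2}.
The Hessian is diagonal: diag(phi_xx, phi_yy). Second derivatives: phi_xx(-3)=72, phi_xx(-2)=-48, phi_xx(0)=144; phi_yy(-2)=432, phi_yy(1)=-108, phi_yy(2)=144.
Local minima occur where both diagonal entries positive: (-3, -2), (-3, 2), (0, -2), (0, 2). Count: 4.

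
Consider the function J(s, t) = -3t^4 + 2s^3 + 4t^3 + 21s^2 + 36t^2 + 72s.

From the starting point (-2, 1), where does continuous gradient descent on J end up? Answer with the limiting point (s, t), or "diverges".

(-3, 0)

J is separable, so gradient descent decouples: s follows -∂J/∂s, t follows -∂J/∂t.
∂J/∂s = 6(s + 3)(s + 4); at s=-2 this is 12, so s decreases.
∂J/∂t = -12t(t - 3)(t + 2); at t=1 this is 72, so t decreases.
s converges to its nearest critical value -3 (a local min of the s-part); t converges to 0. The iterate converges to (-3, 0).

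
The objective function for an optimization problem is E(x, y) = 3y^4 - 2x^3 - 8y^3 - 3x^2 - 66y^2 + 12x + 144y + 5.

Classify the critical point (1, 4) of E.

saddle point

The mixed partial ∂²E/∂x∂y is 0, so the Hessian at any point is diag(E_xx, E_yy) = diag(-6(2x + 1), 12(3y^2 - 4y - 11)).
At (1, 4): H = diag(-18, 252).
The eigenvalues have opposite signs, so H is indefinite: a saddle point.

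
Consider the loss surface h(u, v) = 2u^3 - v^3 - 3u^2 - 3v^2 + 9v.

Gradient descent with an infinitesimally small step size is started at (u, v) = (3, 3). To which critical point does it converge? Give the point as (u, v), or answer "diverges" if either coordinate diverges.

diverges

h is separable, so gradient descent decouples: u follows -∂h/∂u, v follows -∂h/∂v.
∂h/∂u = 6u(u - 1); at u=3 this is 36, so u decreases.
∂h/∂v = -3(v - 1)(v + 3); at v=3 this is -36, so v increases.
The v-coordinate has no critical point in that direction and runs off to infinity.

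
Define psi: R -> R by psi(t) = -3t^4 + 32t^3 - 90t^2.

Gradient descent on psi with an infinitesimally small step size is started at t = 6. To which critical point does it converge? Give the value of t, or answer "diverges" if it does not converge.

diverges

psi'(t) = -12t(t - 5)(t - 3), so psi'(6) = -216.
Gradient descent moves in the -psi' direction, i.e. t is increasing.
There is no critical point above t=6, and psi' keeps the same sign, so the iterate runs off to +∞.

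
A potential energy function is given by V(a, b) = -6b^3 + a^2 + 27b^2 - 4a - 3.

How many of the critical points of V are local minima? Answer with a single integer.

V separates as a function of a plus a function of b, so ∇V=0 decouples.
∂V/∂a = 2(a - 2) = 0 at a ∈ {2}; ∂V/∂b = -18b(b - 3) = 0 at b ∈ {0, 3}.
The Hessian is diagonal: diag(V_aa, V_bb). Second derivatives: V_aa(2)=2; V_bb(0)=54, V_bb(3)=-54.
Local minima occur where both diagonal entries positive: (2, 0). Count: 1.

1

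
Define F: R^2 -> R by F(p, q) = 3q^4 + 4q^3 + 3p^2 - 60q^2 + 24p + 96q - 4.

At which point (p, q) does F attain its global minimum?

(-4, -4)

F(p,q) separates as A(p) + B(q) − 4, so its minimum is min A + min B − 4.
A'(p) = 6p + 24 vanishes at p ∈ {-4}; B'(q) = 12(q - 2)(q - 1)(q + 4) vanishes at q ∈ {-4, 1, 2}.
Local minima of A (where A''>0): A(-4)=-48. Local minima of B: B(-4)=-832, B(2)=32.
So the global minimum of F is A(-4) + B(-4) − 4 = -48 − 832 − 4 = -884, attained at (-4, -4).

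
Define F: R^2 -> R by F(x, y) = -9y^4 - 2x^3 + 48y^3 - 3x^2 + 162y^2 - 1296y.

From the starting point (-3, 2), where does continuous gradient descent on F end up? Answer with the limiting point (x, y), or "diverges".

(-1, 3)

F is separable, so gradient descent decouples: x follows -∂F/∂x, y follows -∂F/∂y.
∂F/∂x = -6x(x + 1); at x=-3 this is -36, so x increases.
∂F/∂y = -36(y - 4)(y - 3)(y + 3); at y=2 this is -360, so y increases.
x converges to its nearest critical value -1 (a local min of the x-part); y converges to 3. The iterate converges to (-1, 3).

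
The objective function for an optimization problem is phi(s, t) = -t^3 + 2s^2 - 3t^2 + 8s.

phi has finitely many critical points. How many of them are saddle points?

phi separates as a function of s plus a function of t, so ∇phi=0 decouples.
∂phi/∂s = 4(s + 2) = 0 at s ∈ {-2}; ∂phi/∂t = -3t(t + 2) = 0 at t ∈ {-2, 0}.
The Hessian is diagonal: diag(phi_ss, phi_tt). Second derivatives: phi_ss(-2)=4; phi_tt(-2)=6, phi_tt(0)=-6.
Saddle points occur where the two diagonal entries have opposite signs: (-2, 0). Count: 1.

1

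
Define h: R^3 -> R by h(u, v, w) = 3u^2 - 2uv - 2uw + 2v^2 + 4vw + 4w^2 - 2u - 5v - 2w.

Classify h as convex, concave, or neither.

convex

h is quadratic, so its Hessian is the constant matrix H = [[6, -2, -2], [-2, 4, 4], [-2, 4, 8]].
Leading principal minors: 6, 20, 80.
All positive ⇒ H ≻ 0 ⇒ convex.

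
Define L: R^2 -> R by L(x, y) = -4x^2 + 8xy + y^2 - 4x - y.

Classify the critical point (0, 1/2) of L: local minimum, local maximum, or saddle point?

The Hessian of L is constant: H = [[-8, 8], [8, 2]].
det(H) = (-8)·2 − 8² = -80.
Since det(H) < 0, H is indefinite and the critical point is a saddle point.

saddle point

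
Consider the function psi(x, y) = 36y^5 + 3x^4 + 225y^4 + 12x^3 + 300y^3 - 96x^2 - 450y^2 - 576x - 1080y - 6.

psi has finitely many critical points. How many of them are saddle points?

6

psi separates as a function of x plus a function of y, so ∇psi=0 decouples.
∂psi/∂x = 12(x - 4)(x + 3)(x + 4) = 0 at x ∈ {-4, -3, 4}; ∂psi/∂y = 180(y - 1)(y + 1)(y + 2)(y + 3) = 0 at y ∈ {-3, -2, -1, 1}.
The Hessian is diagonal: diag(psi_xx, psi_yy). Second derivatives: psi_xx(-4)=96, psi_xx(-3)=-84, psi_xx(4)=672; psi_yy(-3)=-1440, psi_yy(-2)=540, psi_yy(-1)=-720, psi_yy(1)=4320.
Saddle points occur where the two diagonal entries have opposite signs: (-4, -3), (-4, -1), (-3, -2), (-3, 1), (4, -3), (4, -1). Count: 6.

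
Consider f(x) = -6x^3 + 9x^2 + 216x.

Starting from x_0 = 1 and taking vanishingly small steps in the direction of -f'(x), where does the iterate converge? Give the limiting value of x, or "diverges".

f'(x) = -18(x - 4)(x + 3), so f'(1) = 216.
Gradient descent moves in the -f' direction, i.e. x is decreasing.
The nearest critical point in that direction is x = -3, where f'' = 126 > 0 (a local minimum). The iterate converges there.

-3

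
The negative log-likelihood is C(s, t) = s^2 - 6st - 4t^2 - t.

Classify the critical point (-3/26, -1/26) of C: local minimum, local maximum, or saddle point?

saddle point

The Hessian of C is constant: H = [[2, -6], [-6, -8]].
det(H) = 2·(-8) − (-6)² = -52.
Since det(H) < 0, H is indefinite and the critical point is a saddle point.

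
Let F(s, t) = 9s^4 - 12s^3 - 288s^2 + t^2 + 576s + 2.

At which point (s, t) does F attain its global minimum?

(-4, 0)

F(s,t) separates as P(s) + Q(t) + 2, so its minimum is min P + min Q + 2.
P'(s) = 36(s - 4)(s - 1)(s + 4) vanishes at s ∈ {-4, 1, 4}; Q'(t) = 2t vanishes at t ∈ {0}.
Local minima of P (where P''>0): P(-4)=-3840, P(4)=-768. Local minima of Q: Q(0)=0.
So the global minimum of F is P(-4) + Q(0) + 2 = -3840 + 0 + 2 = -3838, attained at (-4, 0).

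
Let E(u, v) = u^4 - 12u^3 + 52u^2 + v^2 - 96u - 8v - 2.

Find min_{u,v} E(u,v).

E(u,v) separates as P(u) + Q(v) − 2, so its minimum is min P + min Q − 2.
P'(u) = 4(u - 4)(u - 3)(u - 2) vanishes at u ∈ {2, 3, 4}; Q'(v) = 2v - 8 vanishes at v ∈ {4}.
Local minima of P (where P''>0): P(2)=-64, P(4)=-64. Local minima of Q: Q(4)=-16.
So the global minimum of E is P(2) + Q(4) − 2 = -64 − 16 − 2 = -82, attained at (2, 4).

-82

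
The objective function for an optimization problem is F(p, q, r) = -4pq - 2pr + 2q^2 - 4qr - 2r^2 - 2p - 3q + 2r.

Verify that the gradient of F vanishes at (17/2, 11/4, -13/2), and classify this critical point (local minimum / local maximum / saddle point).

saddle point

∇F = (-4q - 2r - 2, -4p + 4q - 4r - 3, -2p - 4q - 4r + 2); substituting (17/2, 11/4, -13/2) gives ∇F = (0, 0, 0), so (17/2, 11/4, -13/2) is indeed a critical point.
The Hessian is constant: H = [[0, -4, -2], [-4, 4, -4], [-2, -4, -4]].
Leading principal minors: Δ₁ = 0, Δ₂ = -16, Δ₃ = -16.
The minors fit neither the all-positive nor the alternating-sign pattern, so H is indefinite: a saddle point.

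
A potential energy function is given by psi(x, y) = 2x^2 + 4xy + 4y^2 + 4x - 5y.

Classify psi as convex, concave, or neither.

psi is quadratic, so its Hessian is the constant matrix H = [[4, 4], [4, 8]].
det(H) = 16, tr(H) = 12.
det(H) > 0 and tr(H) > 0, so H is positive definite everywhere: convex.

convex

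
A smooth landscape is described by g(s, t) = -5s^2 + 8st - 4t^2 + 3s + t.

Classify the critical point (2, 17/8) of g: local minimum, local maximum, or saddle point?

The Hessian of g is constant: H = [[-10, 8], [8, -8]].
det(H) = (-10)·(-8) − 8² = 16.
det(H) > 0 and tr(H) = -18 < 0, so H is negative definite and the point is a local maximum.

local maximum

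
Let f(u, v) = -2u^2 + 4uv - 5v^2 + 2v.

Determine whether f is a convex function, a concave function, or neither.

concave

f is quadratic, so its Hessian is the constant matrix H = [[-4, 4], [4, -10]].
det(H) = 24, tr(H) = -14.
det(H) > 0 and tr(H) < 0, so H is negative definite everywhere: concave.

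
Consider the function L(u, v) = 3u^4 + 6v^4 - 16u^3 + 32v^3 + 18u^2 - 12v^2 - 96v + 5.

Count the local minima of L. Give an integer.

L separates as a function of u plus a function of v, so ∇L=0 decouples.
∂L/∂u = 12u(u - 3)(u - 1) = 0 at u ∈ {0, 1, 3}; ∂L/∂v = 24(v - 1)(v + 1)(v + 4) = 0 at v ∈ {-4, -1, 1}.
The Hessian is diagonal: diag(L_uu, L_vv). Second derivatives: L_uu(0)=36, L_uu(1)=-24, L_uu(3)=72; L_vv(-4)=360, L_vv(-1)=-144, L_vv(1)=240.
Local minima occur where both diagonal entries positive: (0, -4), (0, 1), (3, -4), (3, 1). Count: 4.

4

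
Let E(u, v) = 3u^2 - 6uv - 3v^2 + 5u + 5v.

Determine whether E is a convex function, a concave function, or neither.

neither

E is quadratic, so its Hessian is the constant matrix H = [[6, -6], [-6, -6]].
det(H) = -72, tr(H) = 0.
det(H) < 0, so H is indefinite: neither convex nor concave.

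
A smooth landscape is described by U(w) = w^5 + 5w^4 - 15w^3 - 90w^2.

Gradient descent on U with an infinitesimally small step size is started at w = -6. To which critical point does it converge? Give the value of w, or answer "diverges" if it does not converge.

U'(w) = 5w(w - 3)(w + 3)(w + 4), so U'(-6) = 1620.
Gradient descent moves in the -U' direction, i.e. w is decreasing.
There is no critical point below w=-6, and U' keeps the same sign, so the iterate runs off to −∞.

diverges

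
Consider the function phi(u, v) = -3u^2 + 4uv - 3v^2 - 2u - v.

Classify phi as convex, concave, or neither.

concave

phi is quadratic, so its Hessian is the constant matrix H = [[-6, 4], [4, -6]].
det(H) = 20, tr(H) = -12.
det(H) > 0 and tr(H) < 0, so H is negative definite everywhere: concave.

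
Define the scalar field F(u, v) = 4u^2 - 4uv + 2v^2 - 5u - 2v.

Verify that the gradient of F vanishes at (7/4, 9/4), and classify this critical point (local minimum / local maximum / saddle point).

local minimum

∇F = (8u - 4v - 5, -4u + 4v - 2); substituting (7/4, 9/4) gives ∇F = (0, 0), so (7/4, 9/4) is indeed a critical point.
The Hessian of F is constant: H = [[8, -4], [-4, 4]].
det(H) = 8·4 − (-4)² = 16.
det(H) > 0 and tr(H) = 12 > 0, so H is positive definite and the point is a local minimum.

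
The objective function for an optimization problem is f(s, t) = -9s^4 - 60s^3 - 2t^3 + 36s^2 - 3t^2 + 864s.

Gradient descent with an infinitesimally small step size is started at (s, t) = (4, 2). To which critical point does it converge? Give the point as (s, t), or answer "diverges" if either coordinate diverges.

diverges

f is separable, so gradient descent decouples: s follows -∂f/∂s, t follows -∂f/∂t.
∂f/∂s = -36(s - 2)(s + 3)(s + 4); at s=4 this is -4032, so s increases.
∂f/∂t = -6t(t + 1); at t=2 this is -36, so t increases.
The s-coordinate has no critical point in that direction and runs off to infinity.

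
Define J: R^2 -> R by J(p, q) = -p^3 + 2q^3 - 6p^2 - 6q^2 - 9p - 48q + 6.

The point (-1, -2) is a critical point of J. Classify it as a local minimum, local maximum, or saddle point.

The mixed partial ∂²J/∂p∂q is 0, so the Hessian at any point is diag(J_pp, J_qq) = diag(-6(p + 2), 12(q - 1)).
At (-1, -2): H = diag(-6, -36).
Both eigenvalues are negative, so H is negative definite: a local maximum.

local maximum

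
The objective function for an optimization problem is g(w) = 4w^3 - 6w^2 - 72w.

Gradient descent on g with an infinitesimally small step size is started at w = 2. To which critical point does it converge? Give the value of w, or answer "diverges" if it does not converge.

g'(w) = 12(w - 3)(w + 2), so g'(2) = -48.
Gradient descent moves in the -g' direction, i.e. w is increasing.
The nearest critical point in that direction is w = 3, where g'' = 60 > 0 (a local minimum). The iterate converges there.

3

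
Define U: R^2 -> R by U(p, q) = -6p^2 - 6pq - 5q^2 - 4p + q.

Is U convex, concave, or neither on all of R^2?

U is quadratic, so its Hessian is the constant matrix H = [[-12, -6], [-6, -10]].
det(H) = 84, tr(H) = -22.
det(H) > 0 and tr(H) < 0, so H is negative definite everywhere: concave.

concave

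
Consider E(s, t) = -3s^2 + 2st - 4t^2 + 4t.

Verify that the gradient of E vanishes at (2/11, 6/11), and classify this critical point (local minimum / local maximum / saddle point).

∇E = (-6s + 2t, 2s - 8t + 4); substituting (2/11, 6/11) gives ∇E = (0, 0), so (2/11, 6/11) is indeed a critical point.
The Hessian of E is constant: H = [[-6, 2], [2, -8]].
det(H) = (-6)·(-8) − 2² = 44.
det(H) > 0 and tr(H) = -14 < 0, so H is negative definite and the point is a local maximum.

local maximum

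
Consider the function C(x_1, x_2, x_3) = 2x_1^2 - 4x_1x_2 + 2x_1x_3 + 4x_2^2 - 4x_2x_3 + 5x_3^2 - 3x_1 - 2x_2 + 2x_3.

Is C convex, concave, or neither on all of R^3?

C is quadratic, so its Hessian is the constant matrix H = [[4, -4, 2], [-4, 8, -4], [2, -4, 10]].
Leading principal minors: 4, 16, 128.
All positive ⇒ H ≻ 0 ⇒ convex.

convex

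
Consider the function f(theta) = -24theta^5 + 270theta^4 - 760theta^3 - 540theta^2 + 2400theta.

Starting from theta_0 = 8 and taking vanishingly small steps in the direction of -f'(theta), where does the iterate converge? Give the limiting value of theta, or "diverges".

diverges

f'(theta) = -120(theta - 5)(theta - 4)(theta - 1)(theta + 1), so f'(8) = -90720.
Gradient descent moves in the -f' direction, i.e. theta is increasing.
There is no critical point above theta=8, and f' keeps the same sign, so the iterate runs off to +∞.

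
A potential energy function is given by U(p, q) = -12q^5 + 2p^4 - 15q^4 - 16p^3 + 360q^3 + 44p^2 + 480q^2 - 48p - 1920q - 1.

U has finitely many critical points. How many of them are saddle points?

6

U separates as a function of p plus a function of q, so ∇U=0 decouples.
∂U/∂p = 8(p - 3)(p - 2)(p - 1) = 0 at p ∈ {1, 2, 3}; ∂U/∂q = -60(q - 4)(q - 1)(q + 2)(q + 4) = 0 at q ∈ {-4, -2, 1, 4}.
The Hessian is diagonal: diag(U_pp, U_qq). Second derivatives: U_pp(1)=16, U_pp(2)=-8, U_pp(3)=16; U_qq(-4)=4800, U_qq(-2)=-2160, U_qq(1)=2700, U_qq(4)=-8640.
Saddle points occur where the two diagonal entries have opposite signs: (1, -2), (1, 4), (2, -4), (2, 1), (3, -2), (3, 4). Count: 6.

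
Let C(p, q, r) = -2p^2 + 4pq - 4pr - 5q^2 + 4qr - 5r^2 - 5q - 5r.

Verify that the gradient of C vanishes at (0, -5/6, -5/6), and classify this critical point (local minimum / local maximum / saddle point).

∇C = (-4p + 4q - 4r, 4p - 10q + 4r - 5, -4p + 4q - 10r - 5); substituting (0, -5/6, -5/6) gives ∇C = (0, 0, 0), so (0, -5/6, -5/6) is indeed a critical point.
The Hessian is constant: H = [[-4, 4, -4], [4, -10, 4], [-4, 4, -10]].
Leading principal minors: Δ₁ = -4, Δ₂ = 24, Δ₃ = -144.
The minors alternate sign starting negative (−, +, −), so H is negative definite: a local maximum.

local maximum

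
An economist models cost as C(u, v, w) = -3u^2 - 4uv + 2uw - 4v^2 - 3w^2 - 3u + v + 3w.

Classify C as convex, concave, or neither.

C is quadratic, so its Hessian is the constant matrix H = [[-6, -4, 2], [-4, -8, 0], [2, 0, -6]].
Leading principal minors: -6, 32, -160.
Signs alternate −, +, − ⇒ H ≺ 0 ⇒ concave.

concave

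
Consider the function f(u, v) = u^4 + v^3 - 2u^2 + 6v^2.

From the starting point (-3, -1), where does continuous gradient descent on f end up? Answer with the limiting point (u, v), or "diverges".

f is separable, so gradient descent decouples: u follows -∂f/∂u, v follows -∂f/∂v.
∂f/∂u = 4u(u - 1)(u + 1); at u=-3 this is -96, so u increases.
∂f/∂v = 3v(v + 4); at v=-1 this is -9, so v increases.
u converges to its nearest critical value -1 (a local min of the u-part); v converges to 0. The iterate converges to (-1, 0).

(-1, 0)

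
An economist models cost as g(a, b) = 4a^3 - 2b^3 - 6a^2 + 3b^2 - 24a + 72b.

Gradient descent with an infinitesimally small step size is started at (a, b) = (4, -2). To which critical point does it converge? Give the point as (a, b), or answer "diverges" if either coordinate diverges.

g is separable, so gradient descent decouples: a follows -∂g/∂a, b follows -∂g/∂b.
∂g/∂a = 12(a - 2)(a + 1); at a=4 this is 120, so a decreases.
∂g/∂b = -6(b - 4)(b + 3); at b=-2 this is 36, so b decreases.
a converges to its nearest critical value 2 (a local min of the a-part); b converges to -3. The iterate converges to (2, -3).

(2, -3)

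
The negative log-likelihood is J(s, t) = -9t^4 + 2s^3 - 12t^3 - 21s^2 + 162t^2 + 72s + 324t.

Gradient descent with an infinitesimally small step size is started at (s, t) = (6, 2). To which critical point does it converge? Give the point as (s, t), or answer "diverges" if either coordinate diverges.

J is separable, so gradient descent decouples: s follows -∂J/∂s, t follows -∂J/∂t.
∂J/∂s = 6(s - 4)(s - 3); at s=6 this is 36, so s decreases.
∂J/∂t = -36(t - 3)(t + 1)(t + 3); at t=2 this is 540, so t decreases.
s converges to its nearest critical value 4 (a local min of the s-part); t converges to -1. The iterate converges to (4, -1).

(4, -1)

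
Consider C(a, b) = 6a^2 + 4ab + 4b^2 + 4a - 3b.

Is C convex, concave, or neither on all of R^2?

convex

C is quadratic, so its Hessian is the constant matrix H = [[12, 4], [4, 8]].
det(H) = 80, tr(H) = 20.
det(H) > 0 and tr(H) > 0, so H is positive definite everywhere: convex.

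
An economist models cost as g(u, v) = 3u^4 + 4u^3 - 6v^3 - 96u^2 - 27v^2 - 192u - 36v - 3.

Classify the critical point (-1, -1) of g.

The mixed partial ∂²g/∂u∂v is 0, so the Hessian at any point is diag(g_uu, g_vv) = diag(12(3u^2 + 2u - 16), -18(2v + 3)).
At (-1, -1): H = diag(-180, -18).
Both eigenvalues are negative, so H is negative definite: a local maximum.

local maximum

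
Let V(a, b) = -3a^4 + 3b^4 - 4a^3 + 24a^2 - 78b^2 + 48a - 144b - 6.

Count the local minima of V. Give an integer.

V separates as a function of a plus a function of b, so ∇V=0 decouples.
∂V/∂a = -12(a - 2)(a + 1)(a + 2) = 0 at a ∈ {-2, -1, 2}; ∂V/∂b = 12(b - 4)(b + 1)(b + 3) = 0 at b ∈ {-3, -1, 4}.
The Hessian is diagonal: diag(V_aa, V_bb). Second derivatives: V_aa(-2)=-48, V_aa(-1)=36, V_aa(2)=-144; V_bb(-3)=168, V_bb(-1)=-120, V_bb(4)=420.
Local minima occur where both diagonal entries positive: (-1, -3), (-1, 4). Count: 2.

2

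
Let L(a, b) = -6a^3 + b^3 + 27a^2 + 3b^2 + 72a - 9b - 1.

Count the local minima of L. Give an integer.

1

L separates as a function of a plus a function of b, so ∇L=0 decouples.
∂L/∂a = -18(a - 4)(a + 1) = 0 at a ∈ {-1, 4}; ∂L/∂b = 3(b - 1)(b + 3) = 0 at b ∈ {-3, 1}.
The Hessian is diagonal: diag(L_aa, L_bb). Second derivatives: L_aa(-1)=90, L_aa(4)=-90; L_bb(-3)=-12, L_bb(1)=12.
Local minima occur where both diagonal entries positive: (-1, 1). Count: 1.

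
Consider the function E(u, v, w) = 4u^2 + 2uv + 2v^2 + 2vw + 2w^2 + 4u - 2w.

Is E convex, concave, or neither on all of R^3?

E is quadratic, so its Hessian is the constant matrix H = [[8, 2, 0], [2, 4, 2], [0, 2, 4]].
Leading principal minors: 8, 28, 80.
All positive ⇒ H ≻ 0 ⇒ convex.

convex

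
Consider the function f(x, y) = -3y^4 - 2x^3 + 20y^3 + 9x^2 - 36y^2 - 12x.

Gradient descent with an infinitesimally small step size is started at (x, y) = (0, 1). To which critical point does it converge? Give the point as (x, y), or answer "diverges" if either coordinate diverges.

f is separable, so gradient descent decouples: x follows -∂f/∂x, y follows -∂f/∂y.
∂f/∂x = -6(x - 2)(x - 1); at x=0 this is -12, so x increases.
∂f/∂y = -12y(y - 3)(y - 2); at y=1 this is -24, so y increases.
x converges to its nearest critical value 1 (a local min of the x-part); y converges to 2. The iterate converges to (1, 2).

(1, 2)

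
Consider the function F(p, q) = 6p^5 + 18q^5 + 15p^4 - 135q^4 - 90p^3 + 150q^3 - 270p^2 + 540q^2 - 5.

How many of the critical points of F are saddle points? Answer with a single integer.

F separates as a function of p plus a function of q, so ∇F=0 decouples.
∂F/∂p = 30p(p - 3)(p + 2)(p + 3) = 0 at p ∈ {-3, -2, 0, 3}; ∂F/∂q = 90q(q - 4)(q - 3)(q + 1) = 0 at q ∈ {-1, 0, 3, 4}.
The Hessian is diagonal: diag(F_pp, F_qq). Second derivatives: F_pp(-3)=-540, F_pp(-2)=300, F_pp(0)=-540, F_pp(3)=2700; F_qq(-1)=-1800, F_qq(0)=1080, F_qq(3)=-1080, F_qq(4)=1800.
Saddle points occur where the two diagonal entries have opposite signs: (-3, 0), (-3, 4), (-2, -1), (-2, 3), (0, 0), (0, 4), (3, -1), (3, 3). Count: 8.

8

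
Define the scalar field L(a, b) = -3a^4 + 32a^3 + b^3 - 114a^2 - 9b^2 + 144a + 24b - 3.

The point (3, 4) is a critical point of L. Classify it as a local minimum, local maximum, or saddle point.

The mixed partial ∂²L/∂a∂b is 0, so the Hessian at any point is diag(L_aa, L_bb) = diag(12(-3a^2 + 16a - 19), 6(b - 3)).
At (3, 4): H = diag(24, 6).
Both eigenvalues are positive, so H is positive definite: a local minimum.

local minimum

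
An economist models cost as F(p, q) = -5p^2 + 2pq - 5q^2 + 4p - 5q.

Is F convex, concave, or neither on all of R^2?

concave

F is quadratic, so its Hessian is the constant matrix H = [[-10, 2], [2, -10]].
det(H) = 96, tr(H) = -20.
det(H) > 0 and tr(H) < 0, so H is negative definite everywhere: concave.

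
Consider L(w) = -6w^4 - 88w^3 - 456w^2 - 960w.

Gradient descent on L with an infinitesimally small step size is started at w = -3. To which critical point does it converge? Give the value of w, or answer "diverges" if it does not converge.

-4

L'(w) = -24(w + 2)(w + 4)(w + 5), so L'(-3) = 48.
Gradient descent moves in the -L' direction, i.e. w is decreasing.
The nearest critical point in that direction is w = -4, where L'' = 48 > 0 (a local minimum). The iterate converges there.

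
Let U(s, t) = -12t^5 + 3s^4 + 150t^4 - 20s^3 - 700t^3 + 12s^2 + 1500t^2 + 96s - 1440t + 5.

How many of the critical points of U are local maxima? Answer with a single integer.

2

U separates as a function of s plus a function of t, so ∇U=0 decouples.
∂U/∂s = 12(s - 4)(s - 2)(s + 1) = 0 at s ∈ {-1, 2, 4}; ∂U/∂t = -60(t - 4)(t - 3)(t - 2)(t - 1) = 0 at t ∈ {1, 2, 3, 4}.
The Hessian is diagonal: diag(U_ss, U_tt). Second derivatives: U_ss(-1)=180, U_ss(2)=-72, U_ss(4)=120; U_tt(1)=360, U_tt(2)=-120, U_tt(3)=120, U_tt(4)=-360.
Local maxima occur where both diagonal entries negative: (2, 2), (2, 4). Count: 2.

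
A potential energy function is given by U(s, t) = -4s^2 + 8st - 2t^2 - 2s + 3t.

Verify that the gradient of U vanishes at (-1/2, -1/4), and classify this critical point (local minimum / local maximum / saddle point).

saddle point

∇U = (-8s + 8t - 2, 8s - 4t + 3); substituting (-1/2, -1/4) gives ∇U = (0, 0), so (-1/2, -1/4) is indeed a critical point.
The Hessian of U is constant: H = [[-8, 8], [8, -4]].
det(H) = (-8)·(-4) − 8² = -32.
Since det(H) < 0, H is indefinite and the critical point is a saddle point.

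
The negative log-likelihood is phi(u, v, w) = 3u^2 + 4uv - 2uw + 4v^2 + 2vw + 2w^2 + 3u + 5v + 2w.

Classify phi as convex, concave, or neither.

convex

phi is quadratic, so its Hessian is the constant matrix H = [[6, 4, -2], [4, 8, 2], [-2, 2, 4]].
Leading principal minors: 6, 32, 40.
All positive ⇒ H ≻ 0 ⇒ convex.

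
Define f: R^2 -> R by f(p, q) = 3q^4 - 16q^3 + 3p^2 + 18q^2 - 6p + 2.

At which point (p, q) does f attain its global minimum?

f(p,q) separates as A(p) + B(q) + 2, so its minimum is min A + min B + 2.
A'(p) = 6p - 6 vanishes at p ∈ {1}; B'(q) = 12q(q - 3)(q - 1) vanishes at q ∈ {0, 1, 3}.
Local minima of A (where A''>0): A(1)=-3. Local minima of B: B(0)=0, B(3)=-27.
So the global minimum of f is A(1) + B(3) + 2 = -3 − 27 + 2 = -28, attained at (1, 3).

(1, 3)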